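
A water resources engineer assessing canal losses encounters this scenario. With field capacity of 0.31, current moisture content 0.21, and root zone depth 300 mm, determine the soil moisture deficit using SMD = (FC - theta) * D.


SMD = (FC - theta) * D
    = (0.31 - 0.21) * 300
    = 0.100 * 300
    = 30 mm


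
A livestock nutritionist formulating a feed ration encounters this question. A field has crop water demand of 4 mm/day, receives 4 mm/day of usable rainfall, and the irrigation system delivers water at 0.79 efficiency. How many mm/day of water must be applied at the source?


IWR = (ETc - Pe) / Ea
    = (4 - 4) / 0.79
    = 0 / 0.79
    = 0 mm/day


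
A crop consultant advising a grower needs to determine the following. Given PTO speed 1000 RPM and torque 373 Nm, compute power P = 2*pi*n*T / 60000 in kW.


P = 2*pi*n*T / 60000
  = 2*pi * 1000 * 373 / 60000
  = 2343628.12 / 60000
  = 39.06 kW


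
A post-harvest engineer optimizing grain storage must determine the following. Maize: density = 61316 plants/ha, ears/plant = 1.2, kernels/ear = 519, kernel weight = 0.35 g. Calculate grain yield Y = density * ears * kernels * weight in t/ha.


Y = density * ears * kernels * kw
  = 61316 * 1.2 * 519 * 0.35 g/ha
  = 13365661.68 g/ha
  = 13365.66 kg/ha = 13.37 t/ha


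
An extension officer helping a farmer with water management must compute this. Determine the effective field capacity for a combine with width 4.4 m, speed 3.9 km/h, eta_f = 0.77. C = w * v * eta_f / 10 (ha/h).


C = w * v * eta_f / 10
  = 4.4 * 3.9 * 0.77 / 10
  = 13.21 / 10
  = 1.32 ha/h


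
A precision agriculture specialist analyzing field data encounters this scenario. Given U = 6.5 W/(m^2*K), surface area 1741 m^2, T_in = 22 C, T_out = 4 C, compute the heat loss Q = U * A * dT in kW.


dT = 22 - (4) = 18 K
Q = U * A * dT
  = 6.5 * 1741 * 18
  = 203697 W = 203.70 kW


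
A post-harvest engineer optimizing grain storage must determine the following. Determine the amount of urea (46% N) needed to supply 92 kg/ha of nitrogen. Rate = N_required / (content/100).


Rate = N_required / (N_content / 100)
     = 92 / (46 / 100)
     = 92 / 0.46
     = 200 kg/ha


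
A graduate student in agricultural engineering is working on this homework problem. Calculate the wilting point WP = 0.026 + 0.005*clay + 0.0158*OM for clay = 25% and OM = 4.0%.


WP = 0.026 + 0.005*25 + 0.0158*4.0
   = 0.026 + 0.1250 + 0.0632
   = 0.2142


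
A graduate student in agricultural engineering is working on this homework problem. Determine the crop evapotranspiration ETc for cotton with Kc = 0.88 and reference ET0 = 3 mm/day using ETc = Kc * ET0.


ETc = Kc * ET0
    = 0.88 * 3
    = 2.64 mm/day


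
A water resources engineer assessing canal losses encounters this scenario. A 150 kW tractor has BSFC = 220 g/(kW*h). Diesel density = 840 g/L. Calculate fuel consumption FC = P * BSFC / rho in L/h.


FC = P * BSFC / rho_fuel
   = 150 * 220 / 840
   = 33000 / 840
   = 39.29 L/h


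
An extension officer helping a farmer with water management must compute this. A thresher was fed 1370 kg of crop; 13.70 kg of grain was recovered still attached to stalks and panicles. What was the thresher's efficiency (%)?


eta = (total - unthreshed) / total * 100
    = (1370 - 13.70) / 1370 * 100
    = 1356.30 / 1370 * 100
    = 99%


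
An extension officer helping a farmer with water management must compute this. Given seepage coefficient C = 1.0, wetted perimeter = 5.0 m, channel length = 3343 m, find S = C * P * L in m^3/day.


S = C * P * L
  = 1.0 * 5.0 * 3343
  = 16715 m^3/day


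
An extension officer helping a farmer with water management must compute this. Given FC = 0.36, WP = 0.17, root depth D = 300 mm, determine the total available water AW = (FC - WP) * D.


AW = (FC - WP) * D
   = (0.36 - 0.17) * 300
   = 0.19 * 300
   = 57 mm


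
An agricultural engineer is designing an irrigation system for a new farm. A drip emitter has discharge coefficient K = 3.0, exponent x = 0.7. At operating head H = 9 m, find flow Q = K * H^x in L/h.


Q = K * H^x
  = 3.0 * 9^0.7
  = 3.0 * 4.6555
  = 13.97 L/h


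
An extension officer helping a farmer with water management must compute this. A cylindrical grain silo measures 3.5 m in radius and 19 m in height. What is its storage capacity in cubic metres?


V = pi * r^2 * h
  = pi * 3.5^2 * 19
  = pi * 12.25 * 19
  = 731.21 m^3


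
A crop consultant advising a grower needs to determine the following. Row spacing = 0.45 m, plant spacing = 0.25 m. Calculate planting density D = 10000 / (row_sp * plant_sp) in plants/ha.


D = 10000 / (row_sp * plant_sp)
  = 10000 / (0.45 * 0.25)
  = 10000 / 0.1125
  = 88888.89 plants/ha


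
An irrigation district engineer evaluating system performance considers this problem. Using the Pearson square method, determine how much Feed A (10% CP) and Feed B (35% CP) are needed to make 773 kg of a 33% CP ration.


parts_A = CP_b - target = 35 - 33 = 2
parts_B = target - CP_a = 33 - 10 = 23
total_parts = 2 + 23 = 25
Feed A = 773 * 2 / 25 = 61.84 kg
Feed B = 773 * 23 / 25 = 711.16 kg

61.84 kg


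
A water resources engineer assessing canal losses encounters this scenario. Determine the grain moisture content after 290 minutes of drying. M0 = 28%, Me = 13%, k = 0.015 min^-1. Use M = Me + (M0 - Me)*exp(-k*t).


M = Me + (M0 - Me) * e^(-k*t)
  = 13 + (28 - 13) * e^(-0.015*290)
  = 13 + 15 * e^(-4.350)
  = 13 + 15 * 0.01291
  = 13 + 0.1936
  = 13.19%


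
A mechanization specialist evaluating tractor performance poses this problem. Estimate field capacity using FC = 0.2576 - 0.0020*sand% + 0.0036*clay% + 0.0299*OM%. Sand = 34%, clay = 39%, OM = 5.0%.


FC = 0.2576 - 0.0020*34 + 0.0036*39 + 0.0299*5.0
   = 0.2576 - 0.0680 + 0.1404 + 0.1495
   = 0.4795


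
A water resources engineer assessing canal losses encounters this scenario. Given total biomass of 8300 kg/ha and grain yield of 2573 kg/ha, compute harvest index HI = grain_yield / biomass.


HI = grain_yield / biomass
   = 2573 / 8300
   = 0.31


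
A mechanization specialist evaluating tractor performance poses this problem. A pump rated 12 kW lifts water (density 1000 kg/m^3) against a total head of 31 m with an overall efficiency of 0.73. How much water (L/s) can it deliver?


Q = (P * 1000 * eta) / (rho * g * H)
  = (12 * 1000 * 0.73) / (1000 * 9.81 * 31)
  = 8760 / 304110
  = 0.02881 m^3/s = 28.81 L/s


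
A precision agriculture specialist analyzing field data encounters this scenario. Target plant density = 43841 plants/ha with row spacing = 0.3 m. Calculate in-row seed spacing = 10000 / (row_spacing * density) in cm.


spacing = 10000 / (row_sp * density)
        = 10000 / (0.3 * 43841)
        = 10000 / 13152.30
        = 0.76032 m = 76.03 cm


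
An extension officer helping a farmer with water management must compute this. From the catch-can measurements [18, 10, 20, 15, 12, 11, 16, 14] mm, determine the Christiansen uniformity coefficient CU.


xbar = 116 / 8 = 14.500
sum|xi - xbar| = 22
CU = 100 * (1 - 22 / (8 * 14.500))
   = 100 * (1 - 0.1897)
   = 81.03%


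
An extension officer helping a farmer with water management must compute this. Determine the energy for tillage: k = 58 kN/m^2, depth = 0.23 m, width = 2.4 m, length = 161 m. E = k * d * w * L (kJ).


E = k * d * w * L
  = 58 * 0.23 * 2.4 * 161
  = 5154.58 kJ


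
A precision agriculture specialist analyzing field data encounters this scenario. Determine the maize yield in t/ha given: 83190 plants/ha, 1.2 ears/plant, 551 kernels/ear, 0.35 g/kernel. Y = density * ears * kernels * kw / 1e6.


Y = density * ears * kernels * kw
  = 83190 * 1.2 * 551 * 0.35 g/ha
  = 19251829.80 g/ha
  = 19251.83 kg/ha = 19.25 t/ha


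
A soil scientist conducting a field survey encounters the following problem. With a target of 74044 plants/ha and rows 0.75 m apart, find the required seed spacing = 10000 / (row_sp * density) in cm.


spacing = 10000 / (row_sp * density)
        = 10000 / (0.75 * 74044)
        = 10000 / 55533
        = 0.18007 m = 18.01 cm


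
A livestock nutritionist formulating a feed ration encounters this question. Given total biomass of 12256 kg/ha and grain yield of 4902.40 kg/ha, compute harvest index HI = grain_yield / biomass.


HI = grain_yield / biomass
   = 4902.40 / 12256
   = 0.40


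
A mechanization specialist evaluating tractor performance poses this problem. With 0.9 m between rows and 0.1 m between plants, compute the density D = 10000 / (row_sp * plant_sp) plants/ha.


D = 10000 / (row_sp * plant_sp)
  = 10000 / (0.9 * 0.1)
  = 10000 / 0.0900
  = 111111.11 plants/ha


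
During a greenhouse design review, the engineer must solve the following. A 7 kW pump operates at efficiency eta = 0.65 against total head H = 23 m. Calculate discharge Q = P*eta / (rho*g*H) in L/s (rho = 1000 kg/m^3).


Q = (P * 1000 * eta) / (rho * g * H)
  = (7 * 1000 * 0.65) / (1000 * 9.81 * 23)
  = 4550 / 225630
  = 0.02017 m^3/s = 20.17 L/s


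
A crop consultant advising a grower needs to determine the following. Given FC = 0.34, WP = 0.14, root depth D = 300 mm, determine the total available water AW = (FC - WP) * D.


AW = (FC - WP) * D
   = (0.34 - 0.14) * 300
   = 0.20 * 300
   = 60 mm


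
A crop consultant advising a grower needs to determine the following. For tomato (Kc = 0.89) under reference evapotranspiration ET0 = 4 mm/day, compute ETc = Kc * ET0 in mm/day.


ETc = Kc * ET0
    = 0.89 * 4
    = 3.56 mm/day


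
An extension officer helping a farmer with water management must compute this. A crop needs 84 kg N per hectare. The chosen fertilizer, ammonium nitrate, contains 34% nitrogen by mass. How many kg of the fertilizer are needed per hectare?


Rate = N_required / (N_content / 100)
     = 84 / (34 / 100)
     = 84 / 0.34
     = 247.06 kg/ha


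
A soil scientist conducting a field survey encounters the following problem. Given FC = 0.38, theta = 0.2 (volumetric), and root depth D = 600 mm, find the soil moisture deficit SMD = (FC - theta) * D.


SMD = (FC - theta) * D
    = (0.38 - 0.2) * 600
    = 0.180 * 600
    = 108 mm


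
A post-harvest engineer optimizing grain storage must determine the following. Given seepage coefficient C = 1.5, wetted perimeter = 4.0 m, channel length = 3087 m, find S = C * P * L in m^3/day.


S = C * P * L
  = 1.5 * 4.0 * 3087
  = 18522 m^3/day


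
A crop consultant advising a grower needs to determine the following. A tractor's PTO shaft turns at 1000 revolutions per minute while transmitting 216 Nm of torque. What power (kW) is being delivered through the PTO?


P = 2*pi*n*T / 60000
  = 2*pi * 1000 * 216 / 60000
  = 1357168.03 / 60000
  = 22.62 kW


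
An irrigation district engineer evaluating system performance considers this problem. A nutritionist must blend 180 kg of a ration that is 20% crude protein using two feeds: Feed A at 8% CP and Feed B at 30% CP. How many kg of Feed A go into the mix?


parts_A = CP_b - target = 30 - 20 = 10
parts_B = target - CP_a = 20 - 8 = 12
total_parts = 10 + 12 = 22
Feed A = 180 * 10 / 22 = 81.82 kg
Feed B = 180 * 12 / 22 = 98.18 kg

81.82 kg


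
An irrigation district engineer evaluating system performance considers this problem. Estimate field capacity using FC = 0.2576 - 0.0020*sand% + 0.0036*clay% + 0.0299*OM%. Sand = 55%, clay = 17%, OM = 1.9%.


FC = 0.2576 - 0.0020*55 + 0.0036*17 + 0.0299*1.9
   = 0.2576 - 0.1100 + 0.0612 + 0.0568
   = 0.2656


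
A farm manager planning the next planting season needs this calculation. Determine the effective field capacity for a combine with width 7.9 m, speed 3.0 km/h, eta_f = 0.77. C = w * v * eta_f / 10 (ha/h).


C = w * v * eta_f / 10
  = 7.9 * 3.0 * 0.77 / 10
  = 18.25 / 10
  = 1.82 ha/h


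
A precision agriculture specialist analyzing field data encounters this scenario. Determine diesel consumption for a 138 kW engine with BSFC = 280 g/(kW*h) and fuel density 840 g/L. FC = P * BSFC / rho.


FC = P * BSFC / rho_fuel
   = 138 * 280 / 840
   = 38640 / 840
   = 46 L/h


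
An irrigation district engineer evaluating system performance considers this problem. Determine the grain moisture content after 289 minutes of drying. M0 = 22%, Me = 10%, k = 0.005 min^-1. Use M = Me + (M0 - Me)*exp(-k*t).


M = Me + (M0 - Me) * e^(-k*t)
  = 10 + (22 - 10) * e^(-0.005*289)
  = 10 + 12 * e^(-1.445)
  = 10 + 12 * 0.23575
  = 10 + 2.8290
  = 12.83%


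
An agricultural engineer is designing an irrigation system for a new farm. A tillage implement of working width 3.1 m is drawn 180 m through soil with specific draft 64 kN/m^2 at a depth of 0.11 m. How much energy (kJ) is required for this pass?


E = k * d * w * L
  = 64 * 0.11 * 3.1 * 180
  = 3928.32 kJ


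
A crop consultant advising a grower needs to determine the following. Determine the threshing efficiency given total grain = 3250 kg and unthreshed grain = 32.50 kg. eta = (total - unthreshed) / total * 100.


eta = (total - unthreshed) / total * 100
    = (3250 - 32.50) / 3250 * 100
    = 3217.50 / 3250 * 100
    = 99%


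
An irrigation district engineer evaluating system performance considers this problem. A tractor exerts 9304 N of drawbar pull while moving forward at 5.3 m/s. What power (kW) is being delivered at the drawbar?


P = F * v / 1000
  = 9304 * 5.3 / 1000
  = 49311.20 / 1000
  = 49.31 kW


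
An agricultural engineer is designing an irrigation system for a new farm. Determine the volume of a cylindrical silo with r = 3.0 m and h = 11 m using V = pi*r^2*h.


V = pi * r^2 * h
  = pi * 3.0^2 * 11
  = pi * 9 * 11
  = 311.02 m^3


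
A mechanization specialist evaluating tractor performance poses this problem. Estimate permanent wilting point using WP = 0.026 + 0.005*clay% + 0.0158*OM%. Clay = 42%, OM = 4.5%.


WP = 0.026 + 0.005*42 + 0.0158*4.5
   = 0.026 + 0.2100 + 0.0711
   = 0.3071


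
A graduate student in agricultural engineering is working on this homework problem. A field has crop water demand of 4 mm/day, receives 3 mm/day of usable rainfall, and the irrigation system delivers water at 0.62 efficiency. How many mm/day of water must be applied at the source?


IWR = (ETc - Pe) / Ea
    = (4 - 3) / 0.62
    = 1 / 0.62
    = 1.61 mm/day


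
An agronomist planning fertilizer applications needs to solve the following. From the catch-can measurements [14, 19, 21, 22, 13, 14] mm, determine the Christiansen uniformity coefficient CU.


xbar = 103 / 6 = 17.167
sum|xi - xbar| = 21
CU = 100 * (1 - 21 / (6 * 17.167))
   = 100 * (1 - 0.2039)
   = 79.61%


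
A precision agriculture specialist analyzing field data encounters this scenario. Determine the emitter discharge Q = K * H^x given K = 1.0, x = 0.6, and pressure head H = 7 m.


Q = K * H^x
  = 1.0 * 7^0.6
  = 1.0 * 3.2141
  = 3.21 L/h


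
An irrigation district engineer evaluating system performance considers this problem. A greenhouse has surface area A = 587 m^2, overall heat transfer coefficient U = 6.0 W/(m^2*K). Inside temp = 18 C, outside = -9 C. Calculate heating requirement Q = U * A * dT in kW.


dT = 18 - (-9) = 27 K
Q = U * A * dT
  = 6.0 * 587 * 27
  = 95094 W = 95.09 kW


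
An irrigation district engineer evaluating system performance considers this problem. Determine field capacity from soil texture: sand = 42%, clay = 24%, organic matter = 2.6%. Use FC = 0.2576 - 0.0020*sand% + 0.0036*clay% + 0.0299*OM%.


FC = 0.2576 - 0.0020*42 + 0.0036*24 + 0.0299*2.6
   = 0.2576 - 0.0840 + 0.0864 + 0.0777
   = 0.3377


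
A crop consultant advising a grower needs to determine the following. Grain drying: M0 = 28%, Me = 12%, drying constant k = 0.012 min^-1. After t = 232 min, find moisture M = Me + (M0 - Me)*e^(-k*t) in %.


M = Me + (M0 - Me) * e^(-k*t)
  = 12 + (28 - 12) * e^(-0.012*232)
  = 12 + 16 * e^(-2.784)
  = 12 + 16 * 0.06179
  = 12 + 0.9887
  = 12.99%


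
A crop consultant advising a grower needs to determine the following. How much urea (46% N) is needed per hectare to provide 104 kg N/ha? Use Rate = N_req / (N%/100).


Rate = N_required / (N_content / 100)
     = 104 / (46 / 100)
     = 104 / 0.46
     = 226.09 kg/ha


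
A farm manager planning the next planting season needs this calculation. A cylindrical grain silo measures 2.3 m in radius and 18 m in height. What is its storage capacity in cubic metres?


V = pi * r^2 * h
  = pi * 2.3^2 * 18
  = pi * 5.29 * 18
  = 299.14 m^3


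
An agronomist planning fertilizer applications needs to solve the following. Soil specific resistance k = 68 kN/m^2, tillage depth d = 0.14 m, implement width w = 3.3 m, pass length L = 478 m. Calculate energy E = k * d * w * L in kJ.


E = k * d * w * L
  = 68 * 0.14 * 3.3 * 478
  = 15016.85 kJ


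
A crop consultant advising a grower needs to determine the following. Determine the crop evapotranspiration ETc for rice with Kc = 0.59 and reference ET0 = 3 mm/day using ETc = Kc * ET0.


ETc = Kc * ET0
    = 0.59 * 3
    = 1.77 mm/day


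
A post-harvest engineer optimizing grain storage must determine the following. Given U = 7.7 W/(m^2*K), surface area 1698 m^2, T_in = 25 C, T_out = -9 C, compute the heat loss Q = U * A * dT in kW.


dT = 25 - (-9) = 34 K
Q = U * A * dT
  = 7.7 * 1698 * 34
  = 444536.40 W = 444.54 kW


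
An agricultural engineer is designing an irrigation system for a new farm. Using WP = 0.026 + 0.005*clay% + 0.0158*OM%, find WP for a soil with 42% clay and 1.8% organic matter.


WP = 0.026 + 0.005*42 + 0.0158*1.8
   = 0.026 + 0.2100 + 0.0284
   = 0.2644


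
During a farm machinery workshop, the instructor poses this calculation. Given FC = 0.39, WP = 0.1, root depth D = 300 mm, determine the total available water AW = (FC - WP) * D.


AW = (FC - WP) * D
   = (0.39 - 0.1) * 300
   = 0.29 * 300
   = 87 mm


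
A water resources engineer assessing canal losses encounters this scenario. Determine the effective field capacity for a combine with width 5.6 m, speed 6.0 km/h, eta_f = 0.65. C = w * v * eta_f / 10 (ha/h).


C = w * v * eta_f / 10
  = 5.6 * 6.0 * 0.65 / 10
  = 21.84 / 10
  = 2.18 ha/h


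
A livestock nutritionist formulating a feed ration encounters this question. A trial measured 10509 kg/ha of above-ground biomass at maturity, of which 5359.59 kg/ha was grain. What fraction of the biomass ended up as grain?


HI = grain_yield / biomass
   = 5359.59 / 10509
   = 0.51


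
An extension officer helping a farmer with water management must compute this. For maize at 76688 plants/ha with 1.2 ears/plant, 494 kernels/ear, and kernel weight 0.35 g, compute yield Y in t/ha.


Y = density * ears * kernels * kw
  = 76688 * 1.2 * 494 * 0.35 g/ha
  = 15911226.24 g/ha
  = 15911.23 kg/ha = 15.91 t/ha


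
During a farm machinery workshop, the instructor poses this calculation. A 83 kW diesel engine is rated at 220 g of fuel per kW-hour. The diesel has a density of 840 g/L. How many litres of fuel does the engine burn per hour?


FC = P * BSFC / rho_fuel
   = 83 * 220 / 840
   = 18260 / 840
   = 21.74 L/h


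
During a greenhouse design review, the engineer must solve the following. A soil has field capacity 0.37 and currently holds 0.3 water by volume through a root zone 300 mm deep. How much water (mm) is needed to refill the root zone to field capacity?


SMD = (FC - theta) * D
    = (0.37 - 0.3) * 300
    = 0.070 * 300
    = 21 mm


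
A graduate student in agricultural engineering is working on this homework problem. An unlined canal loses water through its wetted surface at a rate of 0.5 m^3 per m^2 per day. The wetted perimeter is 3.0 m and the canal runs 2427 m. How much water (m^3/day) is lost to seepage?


S = C * P * L
  = 0.5 * 3.0 * 2427
  = 3640.50 m^3/day


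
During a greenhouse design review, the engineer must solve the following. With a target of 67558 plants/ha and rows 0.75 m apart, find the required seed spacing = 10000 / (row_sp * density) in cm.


spacing = 10000 / (row_sp * density)
        = 10000 / (0.75 * 67558)
        = 10000 / 50668.50
        = 0.19736 m = 19.74 cm


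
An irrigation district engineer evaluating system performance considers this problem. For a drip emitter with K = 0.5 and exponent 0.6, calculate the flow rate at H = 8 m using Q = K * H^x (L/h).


Q = K * H^x
  = 0.5 * 8^0.6
  = 0.5 * 3.4822
  = 1.74 L/h


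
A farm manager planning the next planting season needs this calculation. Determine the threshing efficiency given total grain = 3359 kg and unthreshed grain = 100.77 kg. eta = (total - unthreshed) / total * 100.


eta = (total - unthreshed) / total * 100
    = (3359 - 100.77) / 3359 * 100
    = 3258.23 / 3359 * 100
    = 97%


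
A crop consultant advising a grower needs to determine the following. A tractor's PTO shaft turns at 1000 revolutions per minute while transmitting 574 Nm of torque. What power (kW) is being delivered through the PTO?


P = 2*pi*n*T / 60000
  = 2*pi * 1000 * 574 / 60000
  = 3606548.37 / 60000
  = 60.11 kW


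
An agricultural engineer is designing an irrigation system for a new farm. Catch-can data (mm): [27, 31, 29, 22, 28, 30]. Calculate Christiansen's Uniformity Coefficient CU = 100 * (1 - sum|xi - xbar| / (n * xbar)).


xbar = 167 / 6 = 27.833
sum|xi - xbar| = 13.333
CU = 100 * (1 - 13.333 / (6 * 27.833))
   = 100 * (1 - 0.0798)
   = 92.02%


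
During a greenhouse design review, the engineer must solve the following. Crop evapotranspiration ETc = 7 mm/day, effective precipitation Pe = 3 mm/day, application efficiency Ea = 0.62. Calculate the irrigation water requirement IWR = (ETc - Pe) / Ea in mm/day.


IWR = (ETc - Pe) / Ea
    = (7 - 3) / 0.62
    = 4 / 0.62
    = 6.45 mm/day


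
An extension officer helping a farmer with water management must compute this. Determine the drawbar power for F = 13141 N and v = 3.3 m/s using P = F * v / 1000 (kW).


P = F * v / 1000
  = 13141 * 3.3 / 1000
  = 43365.30 / 1000
  = 43.37 kW


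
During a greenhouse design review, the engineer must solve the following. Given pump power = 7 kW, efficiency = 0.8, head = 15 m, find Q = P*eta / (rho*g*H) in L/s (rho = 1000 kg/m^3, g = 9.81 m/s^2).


Q = (P * 1000 * eta) / (rho * g * H)
  = (7 * 1000 * 0.8) / (1000 * 9.81 * 15)
  = 5600 / 147150
  = 0.03806 m^3/s = 38.06 L/s


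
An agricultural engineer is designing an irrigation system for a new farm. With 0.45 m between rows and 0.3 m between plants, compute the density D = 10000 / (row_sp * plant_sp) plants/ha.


D = 10000 / (row_sp * plant_sp)
  = 10000 / (0.45 * 0.3)
  = 10000 / 0.1350
  = 74074.07 plants/ha


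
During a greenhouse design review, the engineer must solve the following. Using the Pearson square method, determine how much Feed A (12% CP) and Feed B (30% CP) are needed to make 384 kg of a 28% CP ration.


parts_A = CP_b - target = 30 - 28 = 2
parts_B = target - CP_a = 28 - 12 = 16
total_parts = 2 + 16 = 18
Feed A = 384 * 2 / 18 = 42.67 kg
Feed B = 384 * 16 / 18 = 341.33 kg

42.67 kg


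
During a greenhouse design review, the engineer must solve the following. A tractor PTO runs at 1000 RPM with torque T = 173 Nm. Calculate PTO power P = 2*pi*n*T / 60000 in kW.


P = 2*pi*n*T / 60000
  = 2*pi * 1000 * 173 / 60000
  = 1086991.06 / 60000
  = 18.12 kW


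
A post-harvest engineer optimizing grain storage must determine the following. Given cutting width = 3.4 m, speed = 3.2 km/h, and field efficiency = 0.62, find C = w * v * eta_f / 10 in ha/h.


C = w * v * eta_f / 10
  = 3.4 * 3.2 * 0.62 / 10
  = 6.75 / 10
  = 0.67 ha/h


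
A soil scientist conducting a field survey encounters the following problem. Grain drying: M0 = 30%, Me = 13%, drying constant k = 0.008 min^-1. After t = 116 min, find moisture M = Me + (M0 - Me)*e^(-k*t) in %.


M = Me + (M0 - Me) * e^(-k*t)
  = 13 + (30 - 13) * e^(-0.008*116)
  = 13 + 17 * e^(-0.928)
  = 13 + 17 * 0.39534
  = 13 + 6.7208
  = 19.72%


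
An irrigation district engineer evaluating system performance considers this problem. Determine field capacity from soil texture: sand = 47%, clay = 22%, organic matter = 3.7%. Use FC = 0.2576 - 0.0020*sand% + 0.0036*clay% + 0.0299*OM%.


FC = 0.2576 - 0.0020*47 + 0.0036*22 + 0.0299*3.7
   = 0.2576 - 0.0940 + 0.0792 + 0.1106
   = 0.3534


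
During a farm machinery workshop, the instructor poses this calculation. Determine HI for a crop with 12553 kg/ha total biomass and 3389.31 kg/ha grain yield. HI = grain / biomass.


HI = grain_yield / biomass
   = 3389.31 / 12553
   = 0.27


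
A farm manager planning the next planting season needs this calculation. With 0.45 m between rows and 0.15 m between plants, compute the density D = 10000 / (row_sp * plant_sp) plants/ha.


D = 10000 / (row_sp * plant_sp)
  = 10000 / (0.45 * 0.15)
  = 10000 / 0.0675
  = 148148.15 plants/ha


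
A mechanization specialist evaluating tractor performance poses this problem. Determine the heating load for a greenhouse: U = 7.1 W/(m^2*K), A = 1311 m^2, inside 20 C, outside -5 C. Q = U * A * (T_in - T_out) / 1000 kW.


dT = 20 - (-5) = 25 K
Q = U * A * dT
  = 7.1 * 1311 * 25
  = 232702.50 W = 232.70 kW


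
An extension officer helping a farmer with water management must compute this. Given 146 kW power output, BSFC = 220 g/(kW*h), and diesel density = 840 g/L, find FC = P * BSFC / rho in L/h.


FC = P * BSFC / rho_fuel
   = 146 * 220 / 840
   = 32120 / 840
   = 38.24 L/h


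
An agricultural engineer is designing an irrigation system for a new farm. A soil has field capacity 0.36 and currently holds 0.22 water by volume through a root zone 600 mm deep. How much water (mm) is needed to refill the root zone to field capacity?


SMD = (FC - theta) * D
    = (0.36 - 0.22) * 600
    = 0.140 * 600
    = 84 mm


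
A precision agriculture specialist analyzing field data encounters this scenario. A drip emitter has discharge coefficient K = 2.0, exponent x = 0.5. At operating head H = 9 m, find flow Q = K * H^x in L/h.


Q = K * H^x
  = 2.0 * 9^0.5
  = 2.0 * 3
  = 6 L/h


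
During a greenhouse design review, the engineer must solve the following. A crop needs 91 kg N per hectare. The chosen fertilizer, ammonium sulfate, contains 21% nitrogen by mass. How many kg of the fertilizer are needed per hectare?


Rate = N_required / (N_content / 100)
     = 91 / (21 / 100)
     = 91 / 0.21
     = 433.33 kg/ha


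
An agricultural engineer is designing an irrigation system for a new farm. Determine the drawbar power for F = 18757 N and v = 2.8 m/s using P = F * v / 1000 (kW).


P = F * v / 1000
  = 18757 * 2.8 / 1000
  = 52519.60 / 1000
  = 52.52 kW


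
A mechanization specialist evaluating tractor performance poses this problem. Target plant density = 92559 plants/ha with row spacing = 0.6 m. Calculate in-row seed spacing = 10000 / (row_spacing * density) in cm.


spacing = 10000 / (row_sp * density)
        = 10000 / (0.6 * 92559)
        = 10000 / 55535.40
        = 0.18007 m = 18.01 cm


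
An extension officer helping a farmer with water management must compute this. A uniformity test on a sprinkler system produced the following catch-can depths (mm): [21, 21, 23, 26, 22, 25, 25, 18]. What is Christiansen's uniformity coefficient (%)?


xbar = 181 / 8 = 22.625
sum|xi - xbar| = 17
CU = 100 * (1 - 17 / (8 * 22.625))
   = 100 * (1 - 0.0939)
   = 90.61%


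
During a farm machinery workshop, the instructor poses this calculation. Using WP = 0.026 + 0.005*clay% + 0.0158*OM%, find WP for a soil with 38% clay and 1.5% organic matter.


WP = 0.026 + 0.005*38 + 0.0158*1.5
   = 0.026 + 0.1900 + 0.0237
   = 0.2397


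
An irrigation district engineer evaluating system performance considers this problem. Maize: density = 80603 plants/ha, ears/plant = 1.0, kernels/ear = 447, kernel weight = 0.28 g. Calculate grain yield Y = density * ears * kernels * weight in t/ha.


Y = density * ears * kernels * kw
  = 80603 * 1.0 * 447 * 0.28 g/ha
  = 10088271.48 g/ha
  = 10088.27 kg/ha = 10.09 t/ha


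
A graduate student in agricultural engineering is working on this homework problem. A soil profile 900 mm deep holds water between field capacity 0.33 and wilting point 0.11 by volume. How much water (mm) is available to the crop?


AW = (FC - WP) * D
   = (0.33 - 0.11) * 900
   = 0.22 * 900
   = 198 mm


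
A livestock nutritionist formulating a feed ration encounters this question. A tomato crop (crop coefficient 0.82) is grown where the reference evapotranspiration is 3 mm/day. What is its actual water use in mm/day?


ETc = Kc * ET0
    = 0.82 * 3
    = 2.46 mm/day


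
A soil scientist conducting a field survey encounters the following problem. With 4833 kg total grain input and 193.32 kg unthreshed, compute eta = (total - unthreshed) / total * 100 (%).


eta = (total - unthreshed) / total * 100
    = (4833 - 193.32) / 4833 * 100
    = 4639.68 / 4833 * 100
    = 96%


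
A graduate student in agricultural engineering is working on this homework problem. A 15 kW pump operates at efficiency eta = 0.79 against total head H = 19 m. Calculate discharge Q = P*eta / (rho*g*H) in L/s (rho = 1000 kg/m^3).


Q = (P * 1000 * eta) / (rho * g * H)
  = (15 * 1000 * 0.79) / (1000 * 9.81 * 19)
  = 11850 / 186390
  = 0.06358 m^3/s = 63.58 L/s


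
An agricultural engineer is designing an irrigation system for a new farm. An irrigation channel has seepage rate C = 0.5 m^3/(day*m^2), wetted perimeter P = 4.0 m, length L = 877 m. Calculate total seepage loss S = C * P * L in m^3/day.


S = C * P * L
  = 0.5 * 4.0 * 877
  = 1754 m^3/day


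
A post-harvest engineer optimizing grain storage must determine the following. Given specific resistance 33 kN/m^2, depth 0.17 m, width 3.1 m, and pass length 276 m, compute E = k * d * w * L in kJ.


E = k * d * w * L
  = 33 * 0.17 * 3.1 * 276
  = 4799.92 kJ


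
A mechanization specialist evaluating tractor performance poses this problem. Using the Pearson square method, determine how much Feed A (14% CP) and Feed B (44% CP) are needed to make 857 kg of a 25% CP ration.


parts_A = CP_b - target = 44 - 25 = 19
parts_B = target - CP_a = 25 - 14 = 11
total_parts = 19 + 11 = 30
Feed A = 857 * 19 / 30 = 542.77 kg
Feed B = 857 * 11 / 30 = 314.23 kg

542.77 kg


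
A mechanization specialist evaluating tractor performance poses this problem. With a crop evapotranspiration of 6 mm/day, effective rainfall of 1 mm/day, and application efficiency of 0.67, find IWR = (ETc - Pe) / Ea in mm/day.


IWR = (ETc - Pe) / Ea
    = (6 - 1) / 0.67
    = 5 / 0.67
    = 7.46 mm/day


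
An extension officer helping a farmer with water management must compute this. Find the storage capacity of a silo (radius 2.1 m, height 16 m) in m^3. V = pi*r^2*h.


V = pi * r^2 * h
  = pi * 2.1^2 * 16
  = pi * 4.41 * 16
  = 221.67 m^3


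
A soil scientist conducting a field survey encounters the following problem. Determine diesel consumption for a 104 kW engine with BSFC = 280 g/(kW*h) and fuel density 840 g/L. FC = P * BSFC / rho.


FC = P * BSFC / rho_fuel
   = 104 * 280 / 840
   = 29120 / 840
   = 34.67 L/h


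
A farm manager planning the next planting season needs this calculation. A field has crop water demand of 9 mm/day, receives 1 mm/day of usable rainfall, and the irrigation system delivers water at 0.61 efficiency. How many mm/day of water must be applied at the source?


IWR = (ETc - Pe) / Ea
    = (9 - 1) / 0.61
    = 8 / 0.61
    = 13.11 mm/day


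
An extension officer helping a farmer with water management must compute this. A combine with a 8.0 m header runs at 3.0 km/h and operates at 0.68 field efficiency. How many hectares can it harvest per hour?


C = w * v * eta_f / 10
  = 8.0 * 3.0 * 0.68 / 10
  = 16.32 / 10
  = 1.63 ha/h


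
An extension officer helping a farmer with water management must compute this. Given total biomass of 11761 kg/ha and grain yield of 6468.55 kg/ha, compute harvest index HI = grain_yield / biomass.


HI = grain_yield / biomass
   = 6468.55 / 11761
   = 0.55


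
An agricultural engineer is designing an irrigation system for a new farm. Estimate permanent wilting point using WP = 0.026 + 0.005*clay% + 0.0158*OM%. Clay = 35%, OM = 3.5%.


WP = 0.026 + 0.005*35 + 0.0158*3.5
   = 0.026 + 0.1750 + 0.0553
   = 0.2563


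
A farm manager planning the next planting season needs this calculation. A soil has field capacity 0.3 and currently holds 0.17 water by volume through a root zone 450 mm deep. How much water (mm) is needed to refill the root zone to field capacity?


SMD = (FC - theta) * D
    = (0.3 - 0.17) * 450
    = 0.130 * 450
    = 58.50 mm


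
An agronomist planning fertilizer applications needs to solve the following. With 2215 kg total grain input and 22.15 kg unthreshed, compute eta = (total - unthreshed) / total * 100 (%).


eta = (total - unthreshed) / total * 100
    = (2215 - 22.15) / 2215 * 100
    = 2192.85 / 2215 * 100
    = 99%


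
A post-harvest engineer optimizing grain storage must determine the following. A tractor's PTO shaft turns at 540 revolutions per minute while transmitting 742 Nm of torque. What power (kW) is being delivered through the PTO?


P = 2*pi*n*T / 60000
  = 2*pi * 540 * 742 / 60000
  = 2517546.69 / 60000
  = 41.96 kW


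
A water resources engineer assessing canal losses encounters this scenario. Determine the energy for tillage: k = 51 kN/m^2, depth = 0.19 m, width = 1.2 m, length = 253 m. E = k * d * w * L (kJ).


E = k * d * w * L
  = 51 * 0.19 * 1.2 * 253
  = 2941.88 kJ


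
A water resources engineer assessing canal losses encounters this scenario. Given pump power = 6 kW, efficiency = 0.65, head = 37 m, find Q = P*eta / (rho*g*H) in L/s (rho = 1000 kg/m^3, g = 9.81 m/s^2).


Q = (P * 1000 * eta) / (rho * g * H)
  = (6 * 1000 * 0.65) / (1000 * 9.81 * 37)
  = 3900 / 362970
  = 0.01074 m^3/s = 10.74 L/s


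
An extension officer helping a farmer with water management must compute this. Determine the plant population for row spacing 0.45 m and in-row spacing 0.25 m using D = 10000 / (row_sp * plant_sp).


D = 10000 / (row_sp * plant_sp)
  = 10000 / (0.45 * 0.25)
  = 10000 / 0.1125
  = 88888.89 plants/ha


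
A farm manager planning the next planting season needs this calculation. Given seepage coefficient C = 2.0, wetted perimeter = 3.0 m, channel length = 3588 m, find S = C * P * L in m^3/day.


S = C * P * L
  = 2.0 * 3.0 * 3588
  = 21528 m^3/day


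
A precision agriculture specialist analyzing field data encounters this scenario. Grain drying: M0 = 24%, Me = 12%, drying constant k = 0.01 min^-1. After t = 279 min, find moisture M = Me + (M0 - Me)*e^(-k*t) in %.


M = Me + (M0 - Me) * e^(-k*t)
  = 12 + (24 - 12) * e^(-0.01*279)
  = 12 + 12 * e^(-2.790)
  = 12 + 12 * 0.06142
  = 12 + 0.7371
  = 12.74%


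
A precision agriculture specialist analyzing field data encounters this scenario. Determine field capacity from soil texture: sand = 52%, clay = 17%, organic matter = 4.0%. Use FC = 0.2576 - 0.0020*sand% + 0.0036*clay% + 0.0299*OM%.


FC = 0.2576 - 0.0020*52 + 0.0036*17 + 0.0299*4.0
   = 0.2576 - 0.1040 + 0.0612 + 0.1196
   = 0.3344


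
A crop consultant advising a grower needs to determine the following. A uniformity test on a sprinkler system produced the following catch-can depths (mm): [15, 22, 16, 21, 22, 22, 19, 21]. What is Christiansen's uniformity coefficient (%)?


xbar = 158 / 8 = 19.750
sum|xi - xbar| = 18.500
CU = 100 * (1 - 18.500 / (8 * 19.750))
   = 100 * (1 - 0.1171)
   = 88.29%


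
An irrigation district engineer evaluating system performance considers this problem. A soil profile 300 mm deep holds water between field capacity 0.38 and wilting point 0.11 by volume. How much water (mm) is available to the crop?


AW = (FC - WP) * D
   = (0.38 - 0.11) * 300
   = 0.27 * 300
   = 81 mm


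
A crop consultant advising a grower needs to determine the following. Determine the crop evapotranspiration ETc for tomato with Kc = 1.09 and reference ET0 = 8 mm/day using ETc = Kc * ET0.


ETc = Kc * ET0
    = 1.09 * 8
    = 8.72 mm/day


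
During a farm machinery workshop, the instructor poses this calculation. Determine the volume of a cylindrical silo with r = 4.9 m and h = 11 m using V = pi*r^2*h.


V = pi * r^2 * h
  = pi * 4.9^2 * 11
  = pi * 24.01 * 11
  = 829.73 m^3


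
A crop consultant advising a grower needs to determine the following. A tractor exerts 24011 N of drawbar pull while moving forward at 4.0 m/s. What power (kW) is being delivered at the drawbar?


P = F * v / 1000
  = 24011 * 4.0 / 1000
  = 96044 / 1000
  = 96.04 kW


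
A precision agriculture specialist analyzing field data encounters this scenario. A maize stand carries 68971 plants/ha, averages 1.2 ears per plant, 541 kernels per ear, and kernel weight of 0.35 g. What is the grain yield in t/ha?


Y = density * ears * kernels * kw
  = 68971 * 1.2 * 541 * 0.35 g/ha
  = 15671590.62 g/ha
  = 15671.59 kg/ha = 15.67 t/ha


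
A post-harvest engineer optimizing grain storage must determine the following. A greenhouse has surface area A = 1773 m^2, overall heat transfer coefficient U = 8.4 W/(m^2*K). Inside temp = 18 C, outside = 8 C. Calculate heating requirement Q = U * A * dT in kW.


dT = 18 - (8) = 10 K
Q = U * A * dT
  = 8.4 * 1773 * 10
  = 148932 W = 148.93 kW


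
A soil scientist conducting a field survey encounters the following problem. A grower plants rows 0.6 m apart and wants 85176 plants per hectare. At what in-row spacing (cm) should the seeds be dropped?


spacing = 10000 / (row_sp * density)
        = 10000 / (0.6 * 85176)
        = 10000 / 51105.60
        = 0.19567 m = 19.57 cm


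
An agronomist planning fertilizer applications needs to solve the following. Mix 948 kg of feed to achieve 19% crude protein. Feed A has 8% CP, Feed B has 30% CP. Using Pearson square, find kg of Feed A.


parts_A = CP_b - target = 30 - 19 = 11
parts_B = target - CP_a = 19 - 8 = 11
total_parts = 11 + 11 = 22
Feed A = 948 * 11 / 22 = 474 kg
Feed B = 948 * 11 / 22 = 474 kg


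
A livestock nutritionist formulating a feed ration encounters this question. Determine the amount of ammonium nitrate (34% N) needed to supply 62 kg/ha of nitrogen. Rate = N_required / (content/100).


Rate = N_required / (N_content / 100)
     = 62 / (34 / 100)
     = 62 / 0.34
     = 182.35 kg/ha


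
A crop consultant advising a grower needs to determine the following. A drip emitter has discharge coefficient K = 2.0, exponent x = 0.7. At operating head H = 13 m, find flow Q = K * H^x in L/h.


Q = K * H^x
  = 2.0 * 13^0.7
  = 2.0 * 6.0223
  = 12.04 L/h


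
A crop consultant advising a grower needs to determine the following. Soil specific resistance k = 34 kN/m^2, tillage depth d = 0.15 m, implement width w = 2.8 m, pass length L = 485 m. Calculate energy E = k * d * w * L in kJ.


E = k * d * w * L
  = 34 * 0.15 * 2.8 * 485
  = 6925.80 kJ


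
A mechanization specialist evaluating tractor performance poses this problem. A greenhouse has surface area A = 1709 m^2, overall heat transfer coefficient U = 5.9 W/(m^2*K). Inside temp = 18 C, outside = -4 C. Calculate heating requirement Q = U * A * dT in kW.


dT = 18 - (-4) = 22 K
Q = U * A * dT
  = 5.9 * 1709 * 22
  = 221828.20 W = 221.83 kW


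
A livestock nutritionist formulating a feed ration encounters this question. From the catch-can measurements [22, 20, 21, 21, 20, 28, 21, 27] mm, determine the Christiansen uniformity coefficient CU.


xbar = 180 / 8 = 22.500
sum|xi - xbar| = 20
CU = 100 * (1 - 20 / (8 * 22.500))
   = 100 * (1 - 0.1111)
   = 88.89%


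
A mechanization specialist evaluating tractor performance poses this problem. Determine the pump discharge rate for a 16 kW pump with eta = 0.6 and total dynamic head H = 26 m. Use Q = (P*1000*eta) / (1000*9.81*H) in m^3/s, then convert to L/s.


Q = (P * 1000 * eta) / (rho * g * H)
  = (16 * 1000 * 0.6) / (1000 * 9.81 * 26)
  = 9600 / 255060
  = 0.03764 m^3/s = 37.64 L/s
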